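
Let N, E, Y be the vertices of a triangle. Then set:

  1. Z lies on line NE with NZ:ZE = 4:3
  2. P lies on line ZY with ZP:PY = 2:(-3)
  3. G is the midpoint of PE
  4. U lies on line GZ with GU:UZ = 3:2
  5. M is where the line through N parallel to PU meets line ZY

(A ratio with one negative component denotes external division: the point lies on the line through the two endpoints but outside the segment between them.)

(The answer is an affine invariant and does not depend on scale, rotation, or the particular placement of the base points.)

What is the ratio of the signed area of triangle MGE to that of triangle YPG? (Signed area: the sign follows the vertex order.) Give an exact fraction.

[MGE]:[YPG] = 38/9

Set N = (0, 0), E = (1, 0), Y = (0, 1); any affine frame gives the same invariant.
1. Z lies on line NE with NZ:ZE = 4:3 ⇒ Z = (4/7, 0)
2. P lies on line ZY with ZP:PY = 2:(-3) ⇒ P = (12/7, -2)
3. G is the midpoint of PE ⇒ G = (19/14, -1)
4. U lies on line GZ with GU:UZ = 3:2 ⇒ U = (31/35, -2/5)
5. M is where the line through N parallel to PU meets line ZY ⇒ M = (-116/21, 32/3)
2·[MGE] = 19/7, 2·[YPG] = 9/14
[MGE]:[YPG] = 19/7:9/14 = 38/9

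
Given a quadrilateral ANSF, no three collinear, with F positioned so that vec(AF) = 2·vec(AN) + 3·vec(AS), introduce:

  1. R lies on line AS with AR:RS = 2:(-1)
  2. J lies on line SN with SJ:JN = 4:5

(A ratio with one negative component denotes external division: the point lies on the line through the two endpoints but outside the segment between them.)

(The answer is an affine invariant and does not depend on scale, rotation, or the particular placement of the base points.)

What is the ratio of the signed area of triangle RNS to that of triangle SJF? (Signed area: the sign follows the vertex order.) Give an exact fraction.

[RNS]:[SJF] = -9/16

Choose coordinates A = (0, 0), N = (1, 0), S = (0, 1), F = (2, 3).
1. R lies on line AS with AR:RS = 2:(-1) ⇒ R = (0, 2)
2. J lies on line SN with SJ:JN = 4:5 ⇒ J = (4/9, 5/9)
2·[RNS] = -1, 2·[SJF] = 16/9
[RNS]:[SJF] = -1:16/9 = -9/16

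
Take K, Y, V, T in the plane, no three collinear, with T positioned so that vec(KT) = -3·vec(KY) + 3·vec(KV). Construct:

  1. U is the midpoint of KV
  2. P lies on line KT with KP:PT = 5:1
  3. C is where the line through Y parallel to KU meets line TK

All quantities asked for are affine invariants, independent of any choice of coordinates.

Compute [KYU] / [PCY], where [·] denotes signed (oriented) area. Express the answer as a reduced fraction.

[KYU]:[PCY] = 1/7

Set K = (0, 0), Y = (1, 0), V = (0, 1), T = (-3, 3); any affine frame gives the same invariant.
1. U is the midpoint of KV ⇒ U = (0, 1/2)
2. P lies on line KT with KP:PT = 5:1 ⇒ P = (-5/2, 5/2)
3. C is where the line through Y parallel to KU meets line TK ⇒ C = (1, -1)
2·[KYU] = 1/2, 2·[PCY] = 7/2
[KYU]:[PCY] = 1/2:7/2 = 1/7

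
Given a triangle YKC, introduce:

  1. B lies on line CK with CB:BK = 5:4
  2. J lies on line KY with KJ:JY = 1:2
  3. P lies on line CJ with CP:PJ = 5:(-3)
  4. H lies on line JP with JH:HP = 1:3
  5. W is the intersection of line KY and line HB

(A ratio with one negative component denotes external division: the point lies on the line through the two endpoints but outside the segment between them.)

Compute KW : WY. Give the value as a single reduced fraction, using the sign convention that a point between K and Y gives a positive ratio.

KW:WY = 44/133

Set Y = (0, 0), K = (1, 0), C = (0, 1); any affine frame gives the same invariant.
1. B lies on line CK with CB:BK = 5:4 ⇒ B = (5/9, 4/9)
2. J lies on line KY with KJ:JY = 1:2 ⇒ J = (2/3, 0)
3. P lies on line CJ with CP:PJ = 5:(-3) ⇒ P = (5/3, -3/2)
4. H lies on line JP with JH:HP = 1:3 ⇒ H = (11/12, -3/8)
5. W is the intersection of line KY and line HB ⇒ W = (133/177, 0)
W = K + t·(Y−K) with t = 44/177, so KW:WY = t:(1−t) = 44/177:133/177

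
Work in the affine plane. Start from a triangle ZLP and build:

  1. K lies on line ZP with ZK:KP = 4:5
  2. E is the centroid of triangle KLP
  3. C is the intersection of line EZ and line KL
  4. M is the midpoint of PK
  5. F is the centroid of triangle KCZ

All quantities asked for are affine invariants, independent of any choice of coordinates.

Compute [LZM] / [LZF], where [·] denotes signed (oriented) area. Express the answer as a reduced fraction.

[LZM]:[LZF] = 221/80

Choose coordinates Z = (0, 0), L = (1, 0), P = (0, 1).
1. K lies on line ZP with ZK:KP = 4:5 ⇒ K = (0, 4/9)
2. E is the centroid of triangle KLP ⇒ E = (1/3, 13/27)
3. C is the intersection of line EZ and line KL ⇒ C = (4/17, 52/153)
4. M is the midpoint of PK ⇒ M = (0, 13/18)
5. F is the centroid of triangle KCZ ⇒ F = (4/51, 40/153)
2·[LZM] = -13/18, 2·[LZF] = -40/153
[LZM]:[LZF] = -13/18:-40/153 = 221/80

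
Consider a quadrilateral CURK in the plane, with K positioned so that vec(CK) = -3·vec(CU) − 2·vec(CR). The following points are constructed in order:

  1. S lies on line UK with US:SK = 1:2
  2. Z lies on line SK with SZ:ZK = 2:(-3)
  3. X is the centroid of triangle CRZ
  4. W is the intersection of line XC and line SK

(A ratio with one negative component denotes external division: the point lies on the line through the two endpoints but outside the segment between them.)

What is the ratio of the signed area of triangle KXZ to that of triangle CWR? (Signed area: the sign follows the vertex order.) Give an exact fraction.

Choose coordinates C = (0, 0), U = (1, 0), R = (0, 1), K = (-3, -2).
1. S lies on line UK with US:SK = 1:2 ⇒ S = (-1/3, -2/3)
2. Z lies on line SK with SZ:ZK = 2:(-3) ⇒ Z = (5, 2)
3. X is the centroid of triangle CRZ ⇒ X = (5/3, 1)
4. W is the intersection of line XC and line SK ⇒ W = (-5, -3)
2·[KXZ] = -16/3, 2·[CWR] = -5
[KXZ]:[CWR] = -16/3:-5 = 16/15

[KXZ]:[CWR] = 16/15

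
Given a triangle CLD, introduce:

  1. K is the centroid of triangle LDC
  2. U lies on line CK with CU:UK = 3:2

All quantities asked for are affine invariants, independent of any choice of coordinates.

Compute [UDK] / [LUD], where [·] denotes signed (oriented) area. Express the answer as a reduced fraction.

[UDK]:[LUD] = 2/9

Work in coordinates with C = (0, 0), L = (1, 0), D = (0, 1).
1. K is the centroid of triangle LDC ⇒ K = (1/3, 1/3)
2. U lies on line CK with CU:UK = 3:2 ⇒ U = (1/5, 1/5)
2·[UDK] = -2/15, 2·[LUD] = -3/5
[UDK]:[LUD] = -2/15:-3/5 = 2/9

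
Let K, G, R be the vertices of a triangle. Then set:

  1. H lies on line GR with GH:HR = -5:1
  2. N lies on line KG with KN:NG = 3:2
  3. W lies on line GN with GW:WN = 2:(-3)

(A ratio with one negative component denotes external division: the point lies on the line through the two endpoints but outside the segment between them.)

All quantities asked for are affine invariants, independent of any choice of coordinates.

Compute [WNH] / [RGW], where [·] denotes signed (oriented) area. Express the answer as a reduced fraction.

Set K = (0, 0), G = (1, 0), R = (0, 1); any affine frame gives the same invariant.
1. H lies on line GR with GH:HR = -5:1 ⇒ H = (-1/4, 5/4)
2. N lies on line KG with KN:NG = 3:2 ⇒ N = (3/5, 0)
3. W lies on line GN with GW:WN = 2:(-3) ⇒ W = (9/5, 0)
2·[WNH] = -3/2, 2·[RGW] = 4/5
[WNH]:[RGW] = -3/2:4/5 = -15/8

[WNH]:[RGW] = -15/8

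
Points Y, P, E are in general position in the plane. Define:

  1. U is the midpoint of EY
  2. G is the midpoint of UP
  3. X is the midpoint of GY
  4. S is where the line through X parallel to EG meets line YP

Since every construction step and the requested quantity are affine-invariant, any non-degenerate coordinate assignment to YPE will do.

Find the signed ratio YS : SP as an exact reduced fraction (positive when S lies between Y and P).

YS:SP = 1/2

Assign Y = (0, 0), P = (1, 0), E = (0, 1) — the answer is frame-independent, so this choice is without loss of generality.
1. U is the midpoint of EY ⇒ U = (0, 1/2)
2. G is the midpoint of UP ⇒ G = (1/2, 1/4)
3. X is the midpoint of GY ⇒ X = (1/4, 1/8)
4. S is where the line through X parallel to EG meets line YP ⇒ S = (1/3, 0)
S = Y + t·(P−Y) with t = 1/3, so YS:SP = t:(1−t) = 1/3:2/3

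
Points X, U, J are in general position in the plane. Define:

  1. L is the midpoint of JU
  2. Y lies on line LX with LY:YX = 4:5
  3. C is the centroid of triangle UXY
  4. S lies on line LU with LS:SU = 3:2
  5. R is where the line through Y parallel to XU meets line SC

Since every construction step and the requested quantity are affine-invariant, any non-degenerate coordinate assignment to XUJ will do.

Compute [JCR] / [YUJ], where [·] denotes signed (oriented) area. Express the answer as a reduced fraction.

[JCR]:[YUJ] = 130/87

Work in coordinates with X = (0, 0), U = (1, 0), J = (0, 1).
1. L is the midpoint of JU ⇒ L = (1/2, 1/2)
2. Y lies on line LX with LY:YX = 4:5 ⇒ Y = (5/18, 5/18)
3. C is the centroid of triangle UXY ⇒ C = (23/54, 5/54)
4. S lies on line LU with LS:SU = 3:2 ⇒ S = (4/5, 1/5)
5. R is where the line through Y parallel to XU meets line SC ⇒ R = (559/522, 5/18)
2·[JCR] = 520/783, 2·[YUJ] = 4/9
[JCR]:[YUJ] = 520/783:4/9 = 130/87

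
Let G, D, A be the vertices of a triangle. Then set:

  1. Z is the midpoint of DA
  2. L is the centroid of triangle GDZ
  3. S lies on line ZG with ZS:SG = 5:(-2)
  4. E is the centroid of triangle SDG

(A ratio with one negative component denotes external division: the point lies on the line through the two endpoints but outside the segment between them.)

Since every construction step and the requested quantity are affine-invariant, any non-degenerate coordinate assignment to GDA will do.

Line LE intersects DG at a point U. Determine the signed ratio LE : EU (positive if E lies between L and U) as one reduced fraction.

LE:EU = -5/2

Work in coordinates with G = (0, 0), D = (1, 0), A = (0, 1).
1. Z is the midpoint of DA ⇒ Z = (1/2, 1/2)
2. L is the centroid of triangle GDZ ⇒ L = (1/2, 1/6)
3. S lies on line ZG with ZS:SG = 5:(-2) ⇒ S = (-1/3, -1/3)
4. E is the centroid of triangle SDG ⇒ E = (2/9, -1/9)
line LE meets DG at U = (1/3, 0)
E = L + t·(U−L) with t = 5/3, so LE:EU = 5/3:-2/3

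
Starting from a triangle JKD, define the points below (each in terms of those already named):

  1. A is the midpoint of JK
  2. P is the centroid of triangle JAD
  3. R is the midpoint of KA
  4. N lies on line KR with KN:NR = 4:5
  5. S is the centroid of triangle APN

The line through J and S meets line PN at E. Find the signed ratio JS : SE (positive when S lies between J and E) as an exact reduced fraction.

JS:SE = 41/7

Set J = (0, 0), K = (1, 0), D = (0, 1); any affine frame gives the same invariant.
1. A is the midpoint of JK ⇒ A = (1/2, 0)
2. P is the centroid of triangle JAD ⇒ P = (1/6, 1/3)
3. R is the midpoint of KA ⇒ R = (3/4, 0)
4. N lies on line KR with KN:NR = 4:5 ⇒ N = (8/9, 0)
5. S is the centroid of triangle APN ⇒ S = (14/27, 1/9)
line JS meets PN at E = (224/369, 16/123)
S = J + t·(E−J) with t = 41/48, so JS:SE = 41/48:7/48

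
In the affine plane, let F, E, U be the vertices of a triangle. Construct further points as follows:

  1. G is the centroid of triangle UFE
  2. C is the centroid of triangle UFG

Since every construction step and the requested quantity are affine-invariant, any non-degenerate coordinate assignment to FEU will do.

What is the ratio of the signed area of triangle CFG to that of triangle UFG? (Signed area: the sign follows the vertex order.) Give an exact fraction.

Work in coordinates with F = (0, 0), E = (1, 0), U = (0, 1).
1. G is the centroid of triangle UFE ⇒ G = (1/3, 1/3)
2. C is the centroid of triangle UFG ⇒ C = (1/9, 4/9)
2·[CFG] = 1/9, 2·[UFG] = 1/3
[CFG]:[UFG] = 1/9:1/3 = 1/3

[CFG]:[UFG] = 1/3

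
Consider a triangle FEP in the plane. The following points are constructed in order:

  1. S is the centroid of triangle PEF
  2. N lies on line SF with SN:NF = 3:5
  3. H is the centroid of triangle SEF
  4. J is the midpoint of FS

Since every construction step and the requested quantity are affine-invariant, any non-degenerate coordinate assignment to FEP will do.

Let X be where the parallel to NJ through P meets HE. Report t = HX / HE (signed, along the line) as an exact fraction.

t = -2

Set F = (0, 0), E = (1, 0), P = (0, 1); any affine frame gives the same invariant.
1. S is the centroid of triangle PEF ⇒ S = (1/3, 1/3)
2. N lies on line SF with SN:NF = 3:5 ⇒ N = (5/24, 5/24)
3. H is the centroid of triangle SEF ⇒ H = (4/9, 1/9)
4. J is the midpoint of FS ⇒ J = (1/6, 1/6)
through P parallel to NJ: direction (-1/24, -1/24); meets HE at X = (-2/3, 1/3)
X = H + t·(E−H) with t = -2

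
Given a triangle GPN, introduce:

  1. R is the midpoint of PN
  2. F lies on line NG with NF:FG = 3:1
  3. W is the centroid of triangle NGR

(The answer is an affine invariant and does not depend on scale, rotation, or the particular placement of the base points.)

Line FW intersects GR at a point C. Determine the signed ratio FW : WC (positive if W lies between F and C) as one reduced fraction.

FW:WC = -1/4

Set G = (0, 0), P = (1, 0), N = (0, 1); any affine frame gives the same invariant.
1. R is the midpoint of PN ⇒ R = (1/2, 1/2)
2. F lies on line NG with NF:FG = 3:1 ⇒ F = (0, 1/4)
3. W is the centroid of triangle NGR ⇒ W = (1/6, 1/2)
line FW meets GR at C = (-1/2, -1/2)
W = F + t·(C−F) with t = -1/3, so FW:WC = -1/3:4/3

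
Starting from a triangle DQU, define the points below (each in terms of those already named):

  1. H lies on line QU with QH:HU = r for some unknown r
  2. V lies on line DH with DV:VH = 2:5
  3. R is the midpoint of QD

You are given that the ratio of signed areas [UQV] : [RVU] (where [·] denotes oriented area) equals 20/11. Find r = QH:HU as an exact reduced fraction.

Work in coordinates with D = (0, 0), Q = (1, 0), U = (0, 1).
1. With QH:HU = r, write λ = r/(r+1) so H = Q + λ·(U−Q); H is affine-linear in λ
2. V lies on line DH with DV:VH = 2:5 ⇒ V is an affine combination of earlier points and hence also affine-linear in λ
3. R is the midpoint of QD ⇒ R = (1/2, 0)
Every point depending on H is an affine combination of H and λ-independent points, so each such coordinate is linear in λ; the λ² term in each signed area is a multiple of (U−Q)×(U−Q) = 0, so 2·[UQV] and 2·[RVU] are each linear in λ. Evaluating at λ=0 and λ=1:
  2·[UQV] = -5/7,   2·[RVU] = -1/7·λ − 3/14
So [UQV]:[RVU] = (-5/7) / (-1/7·λ − 3/14). Setting this equal to 20/11:
  -5/7 = 20/11·(-1/7·λ − 3/14)  ⇒  λ = 5/4
Then r = λ/(1−λ) = (5/4)/(-1/4) = -5. Check: with r = -5, H = (-1/4, 5/4) and [UQV]:[RVU] = 20/11 as required.

r = -5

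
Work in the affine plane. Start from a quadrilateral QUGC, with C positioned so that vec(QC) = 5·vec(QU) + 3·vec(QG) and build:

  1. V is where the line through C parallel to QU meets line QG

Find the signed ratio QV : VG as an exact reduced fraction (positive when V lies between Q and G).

QV:VG = -3/2

Assign Q = (0, 0), U = (1, 0), G = (0, 1), C = (5, 3) — the answer is frame-independent, so this choice is without loss of generality.
1. V is where the line through C parallel to QU meets line QG ⇒ V = (0, 3)
V = Q + t·(G−Q) with t = 3, so QV:VG = t:(1−t) = 3:-2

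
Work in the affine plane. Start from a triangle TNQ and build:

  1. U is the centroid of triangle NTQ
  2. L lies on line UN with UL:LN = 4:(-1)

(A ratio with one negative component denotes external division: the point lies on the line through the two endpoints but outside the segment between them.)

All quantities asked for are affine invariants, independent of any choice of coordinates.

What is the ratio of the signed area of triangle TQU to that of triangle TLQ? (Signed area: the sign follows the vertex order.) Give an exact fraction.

[TQU]:[TLQ] = -3/11

Choose coordinates T = (0, 0), N = (1, 0), Q = (0, 1).
1. U is the centroid of triangle NTQ ⇒ U = (1/3, 1/3)
2. L lies on line UN with UL:LN = 4:(-1) ⇒ L = (11/9, -1/9)
2·[TQU] = -1/3, 2·[TLQ] = 11/9
[TQU]:[TLQ] = -1/3:11/9 = -3/11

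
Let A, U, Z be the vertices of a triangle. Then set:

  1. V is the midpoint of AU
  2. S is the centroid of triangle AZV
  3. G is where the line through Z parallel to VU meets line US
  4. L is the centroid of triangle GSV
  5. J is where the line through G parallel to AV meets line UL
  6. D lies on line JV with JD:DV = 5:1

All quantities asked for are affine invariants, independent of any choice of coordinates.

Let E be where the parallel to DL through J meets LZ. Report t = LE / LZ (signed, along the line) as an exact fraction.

t = -4/5

Choose coordinates A = (0, 0), U = (1, 0), Z = (0, 1).
1. V is the midpoint of AU ⇒ V = (1/2, 0)
2. S is the centroid of triangle AZV ⇒ S = (1/6, 1/3)
3. G is where the line through Z parallel to VU meets line US ⇒ G = (-3/2, 1)
4. L is the centroid of triangle GSV ⇒ L = (-5/18, 4/9)
5. J is where the line through G parallel to AV meets line UL ⇒ J = (-15/8, 1)
6. D lies on line JV with JD:DV = 5:1 ⇒ D = (5/48, 1/6)
through J parallel to DL: direction (-55/144, 5/18); meets LZ at E = (-1/2, 0)
E = L + t·(Z−L) with t = -4/5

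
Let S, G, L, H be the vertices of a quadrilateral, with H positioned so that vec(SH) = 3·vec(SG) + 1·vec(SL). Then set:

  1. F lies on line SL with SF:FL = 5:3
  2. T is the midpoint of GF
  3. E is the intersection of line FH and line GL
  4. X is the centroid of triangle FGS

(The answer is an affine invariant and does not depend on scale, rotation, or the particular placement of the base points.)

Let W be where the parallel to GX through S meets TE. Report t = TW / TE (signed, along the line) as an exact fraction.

t = -45/29

Work in coordinates with S = (0, 0), G = (1, 0), L = (0, 1), H = (3, 1).
1. F lies on line SL with SF:FL = 5:3 ⇒ F = (0, 5/8)
2. T is the midpoint of GF ⇒ T = (1/2, 5/16)
3. E is the intersection of line FH and line GL ⇒ E = (1/3, 2/3)
4. X is the centroid of triangle FGS ⇒ X = (1/3, 5/24)
through S parallel to GX: direction (-2/3, 5/24); meets TE at W = (22/29, -55/232)
W = T + t·(E−T) with t = -45/29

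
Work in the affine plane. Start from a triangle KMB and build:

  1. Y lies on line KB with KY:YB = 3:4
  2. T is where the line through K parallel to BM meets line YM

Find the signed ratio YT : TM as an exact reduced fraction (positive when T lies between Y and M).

YT:TM = -3/7

Work in coordinates with K = (0, 0), M = (1, 0), B = (0, 1).
1. Y lies on line KB with KY:YB = 3:4 ⇒ Y = (0, 3/7)
2. T is where the line through K parallel to BM meets line YM ⇒ T = (-3/4, 3/4)
T = Y + t·(M−Y) with t = -3/4, so YT:TM = t:(1−t) = -3/4:7/4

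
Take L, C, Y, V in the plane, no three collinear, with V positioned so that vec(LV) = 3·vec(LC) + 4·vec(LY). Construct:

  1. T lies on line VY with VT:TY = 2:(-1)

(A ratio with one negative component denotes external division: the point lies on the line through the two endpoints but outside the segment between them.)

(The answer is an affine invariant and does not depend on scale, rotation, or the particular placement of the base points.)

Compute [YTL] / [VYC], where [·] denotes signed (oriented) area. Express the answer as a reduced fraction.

[YTL]:[VYC] = 1/2

Choose coordinates L = (0, 0), C = (1, 0), Y = (0, 1), V = (3, 4).
1. T lies on line VY with VT:TY = 2:(-1) ⇒ T = (-3, -2)
2·[YTL] = 3, 2·[VYC] = 6
[YTL]:[VYC] = 3:6 = 1/2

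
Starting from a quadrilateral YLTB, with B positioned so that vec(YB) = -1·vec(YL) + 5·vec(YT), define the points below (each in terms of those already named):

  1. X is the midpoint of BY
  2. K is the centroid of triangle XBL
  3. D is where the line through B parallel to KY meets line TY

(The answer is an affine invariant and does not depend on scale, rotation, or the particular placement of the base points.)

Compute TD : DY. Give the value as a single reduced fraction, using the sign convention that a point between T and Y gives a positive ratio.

TD:DY = -11/10

Choose coordinates Y = (0, 0), L = (1, 0), T = (0, 1), B = (-1, 5).
1. X is the midpoint of BY ⇒ X = (-1/2, 5/2)
2. K is the centroid of triangle XBL ⇒ K = (-1/6, 5/2)
3. D is where the line through B parallel to KY meets line TY ⇒ D = (0, -10)
D = T + t·(Y−T) with t = 11, so TD:DY = t:(1−t) = 11:-10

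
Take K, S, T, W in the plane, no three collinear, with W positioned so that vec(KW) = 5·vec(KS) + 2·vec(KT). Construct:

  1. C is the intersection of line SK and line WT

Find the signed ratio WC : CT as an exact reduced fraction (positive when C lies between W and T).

WC:CT = -2

Assign K = (0, 0), S = (1, 0), T = (0, 1), W = (5, 2) — the answer is frame-independent, so this choice is without loss of generality.
1. C is the intersection of line SK and line WT ⇒ C = (-5, 0)
C = W + t·(T−W) with t = 2, so WC:CT = t:(1−t) = 2:-1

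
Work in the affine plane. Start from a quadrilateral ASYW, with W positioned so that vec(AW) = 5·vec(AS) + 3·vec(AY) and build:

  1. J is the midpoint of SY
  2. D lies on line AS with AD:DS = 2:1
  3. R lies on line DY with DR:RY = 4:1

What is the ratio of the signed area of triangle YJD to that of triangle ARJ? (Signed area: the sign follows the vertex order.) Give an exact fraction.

[YJD]:[ARJ] = 1/2

Work in coordinates with A = (0, 0), S = (1, 0), Y = (0, 1), W = (5, 3).
1. J is the midpoint of SY ⇒ J = (1/2, 1/2)
2. D lies on line AS with AD:DS = 2:1 ⇒ D = (2/3, 0)
3. R lies on line DY with DR:RY = 4:1 ⇒ R = (2/15, 4/5)
2·[YJD] = -1/6, 2·[ARJ] = -1/3
[YJD]:[ARJ] = -1/6:-1/3 = 1/2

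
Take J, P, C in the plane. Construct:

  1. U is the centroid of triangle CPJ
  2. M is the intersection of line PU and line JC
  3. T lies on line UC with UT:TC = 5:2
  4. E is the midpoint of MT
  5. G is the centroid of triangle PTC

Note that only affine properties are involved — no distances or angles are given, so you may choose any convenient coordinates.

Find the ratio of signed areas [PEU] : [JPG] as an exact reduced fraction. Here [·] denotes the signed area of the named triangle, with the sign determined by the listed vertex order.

Assign J = (0, 0), P = (1, 0), C = (0, 1) — the answer is frame-independent, so this choice is without loss of generality.
1. U is the centroid of triangle CPJ ⇒ U = (1/3, 1/3)
2. M is the intersection of line PU and line JC ⇒ M = (0, 1/2)
3. T lies on line UC with UT:TC = 5:2 ⇒ T = (2/21, 17/21)
4. E is the midpoint of MT ⇒ E = (1/21, 55/84)
5. G is the centroid of triangle PTC ⇒ G = (23/63, 38/63)
2·[PEU] = 5/42, 2·[JPG] = 38/63
[PEU]:[JPG] = 5/42:38/63 = 15/76

[PEU]:[JPG] = 15/76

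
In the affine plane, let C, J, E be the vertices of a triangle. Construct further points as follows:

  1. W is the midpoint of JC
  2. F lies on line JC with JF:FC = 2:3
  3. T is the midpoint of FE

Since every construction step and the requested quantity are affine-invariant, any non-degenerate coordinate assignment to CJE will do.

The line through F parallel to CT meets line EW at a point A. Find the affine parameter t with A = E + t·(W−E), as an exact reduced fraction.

Choose coordinates C = (0, 0), J = (1, 0), E = (0, 1).
1. W is the midpoint of JC ⇒ W = (1/2, 0)
2. F lies on line JC with JF:FC = 2:3 ⇒ F = (3/5, 0)
3. T is the midpoint of FE ⇒ T = (3/10, 1/2)
through F parallel to CT: direction (3/10, 1/2); meets EW at A = (6/11, -1/11)
A = E + t·(W−E) with t = 12/11

t = 12/11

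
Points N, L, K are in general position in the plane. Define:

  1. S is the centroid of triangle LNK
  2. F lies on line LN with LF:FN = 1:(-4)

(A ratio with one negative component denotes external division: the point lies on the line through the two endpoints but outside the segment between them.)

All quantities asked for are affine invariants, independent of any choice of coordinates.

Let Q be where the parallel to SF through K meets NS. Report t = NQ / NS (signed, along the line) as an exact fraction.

Set N = (0, 0), L = (1, 0), K = (0, 1); any affine frame gives the same invariant.
1. S is the centroid of triangle LNK ⇒ S = (1/3, 1/3)
2. F lies on line LN with LF:FN = 1:(-4) ⇒ F = (4/3, 0)
through K parallel to SF: direction (1, -1/3); meets NS at Q = (3/4, 3/4)
Q = N + t·(S−N) with t = 9/4

t = 9/4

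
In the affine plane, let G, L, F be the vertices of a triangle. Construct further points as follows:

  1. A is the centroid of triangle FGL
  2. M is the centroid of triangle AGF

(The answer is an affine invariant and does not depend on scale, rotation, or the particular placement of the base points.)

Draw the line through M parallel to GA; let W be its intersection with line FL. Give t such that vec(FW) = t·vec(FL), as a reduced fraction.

Choose coordinates G = (0, 0), L = (1, 0), F = (0, 1).
1. A is the centroid of triangle FGL ⇒ A = (1/3, 1/3)
2. M is the centroid of triangle AGF ⇒ M = (1/9, 4/9)
through M parallel to GA: direction (1/3, 1/3); meets FL at W = (1/3, 2/3)
W = F + t·(L−F) with t = 1/3

t = 1/3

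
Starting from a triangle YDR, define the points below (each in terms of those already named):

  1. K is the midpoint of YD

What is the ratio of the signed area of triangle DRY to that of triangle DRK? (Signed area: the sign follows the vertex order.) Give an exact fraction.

[DRY]:[DRK] = 2

Choose coordinates Y = (0, 0), D = (1, 0), R = (0, 1).
1. K is the midpoint of YD ⇒ K = (1/2, 0)
2·[DRY] = 1, 2·[DRK] = 1/2
[DRY]:[DRK] = 1:1/2 = 2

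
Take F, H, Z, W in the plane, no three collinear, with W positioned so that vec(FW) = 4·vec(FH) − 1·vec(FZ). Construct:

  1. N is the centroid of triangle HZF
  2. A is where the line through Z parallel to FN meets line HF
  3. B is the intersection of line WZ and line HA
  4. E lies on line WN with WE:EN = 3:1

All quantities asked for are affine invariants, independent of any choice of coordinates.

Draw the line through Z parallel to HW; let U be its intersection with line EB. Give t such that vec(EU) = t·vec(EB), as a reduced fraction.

Choose coordinates F = (0, 0), H = (1, 0), Z = (0, 1), W = (4, -1).
1. N is the centroid of triangle HZF ⇒ N = (1/3, 1/3)
2. A is where the line through Z parallel to FN meets line HF ⇒ A = (-1, 0)
3. B is the intersection of line WZ and line HA ⇒ B = (2, 0)
4. E lies on line WN with WE:EN = 3:1 ⇒ E = (5/4, 0)
through Z parallel to HW: direction (3, -1); meets EB at U = (3, 0)
U = E + t·(B−E) with t = 7/3

t = 7/3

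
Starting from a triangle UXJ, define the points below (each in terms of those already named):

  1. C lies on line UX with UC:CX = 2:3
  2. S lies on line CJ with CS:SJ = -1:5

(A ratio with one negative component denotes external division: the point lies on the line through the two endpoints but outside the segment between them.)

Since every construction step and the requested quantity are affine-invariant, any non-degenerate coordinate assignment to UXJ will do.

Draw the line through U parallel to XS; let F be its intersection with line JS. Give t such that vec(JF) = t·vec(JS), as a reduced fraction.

Assign U = (0, 0), X = (1, 0), J = (0, 1) — the answer is frame-independent, so this choice is without loss of generality.
1. C lies on line UX with UC:CX = 2:3 ⇒ C = (2/5, 0)
2. S lies on line CJ with CS:SJ = -1:5 ⇒ S = (1/2, -1/4)
through U parallel to XS: direction (-1/2, -1/4); meets JS at F = (1/3, 1/6)
F = J + t·(S−J) with t = 2/3

t = 2/3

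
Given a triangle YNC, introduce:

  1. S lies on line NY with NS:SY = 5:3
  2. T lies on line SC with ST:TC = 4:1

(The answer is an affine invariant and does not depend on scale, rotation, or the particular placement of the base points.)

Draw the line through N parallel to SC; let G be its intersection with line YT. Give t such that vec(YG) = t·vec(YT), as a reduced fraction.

t = 8/3

Choose coordinates Y = (0, 0), N = (1, 0), C = (0, 1).
1. S lies on line NY with NS:SY = 5:3 ⇒ S = (3/8, 0)
2. T lies on line SC with ST:TC = 4:1 ⇒ T = (3/40, 4/5)
through N parallel to SC: direction (-3/8, 1); meets YT at G = (1/5, 32/15)
G = Y + t·(T−Y) with t = 8/3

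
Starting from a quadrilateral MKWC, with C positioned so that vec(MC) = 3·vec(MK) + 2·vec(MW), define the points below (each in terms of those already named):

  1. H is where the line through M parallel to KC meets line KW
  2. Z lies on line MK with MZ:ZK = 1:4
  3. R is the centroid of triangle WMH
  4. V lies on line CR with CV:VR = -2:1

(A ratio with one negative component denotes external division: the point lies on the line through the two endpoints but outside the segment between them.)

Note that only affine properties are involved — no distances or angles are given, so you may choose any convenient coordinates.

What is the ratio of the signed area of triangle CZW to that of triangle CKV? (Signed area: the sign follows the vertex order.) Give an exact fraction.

Set M = (0, 0), K = (1, 0), W = (0, 1), C = (3, 2); any affine frame gives the same invariant.
1. H is where the line through M parallel to KC meets line KW ⇒ H = (1/2, 1/2)
2. Z lies on line MK with MZ:ZK = 1:4 ⇒ Z = (1/5, 0)
3. R is the centroid of triangle WMH ⇒ R = (1/6, 1/2)
4. V lies on line CR with CV:VR = -2:1 ⇒ V = (-8/3, -1)
2·[CZW] = -16/5, 2·[CKV] = -16/3
[CZW]:[CKV] = -16/5:-16/3 = 3/5

[CZW]:[CKV] = 3/5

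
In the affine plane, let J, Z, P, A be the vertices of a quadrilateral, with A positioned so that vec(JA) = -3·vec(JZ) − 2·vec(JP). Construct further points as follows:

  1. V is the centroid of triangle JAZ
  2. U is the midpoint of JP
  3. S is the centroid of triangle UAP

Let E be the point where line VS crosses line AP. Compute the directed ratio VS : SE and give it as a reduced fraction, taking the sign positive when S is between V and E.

Work in coordinates with J = (0, 0), Z = (1, 0), P = (0, 1), A = (-3, -2).
1. V is the centroid of triangle JAZ ⇒ V = (-2/3, -2/3)
2. U is the midpoint of JP ⇒ U = (0, 1/2)
3. S is the centroid of triangle UAP ⇒ S = (-1, -1/6)
line VS meets AP at E = (-16/15, -1/15)
S = V + t·(E−V) with t = 5/6, so VS:SE = 5/6:1/6

VS:SE = 5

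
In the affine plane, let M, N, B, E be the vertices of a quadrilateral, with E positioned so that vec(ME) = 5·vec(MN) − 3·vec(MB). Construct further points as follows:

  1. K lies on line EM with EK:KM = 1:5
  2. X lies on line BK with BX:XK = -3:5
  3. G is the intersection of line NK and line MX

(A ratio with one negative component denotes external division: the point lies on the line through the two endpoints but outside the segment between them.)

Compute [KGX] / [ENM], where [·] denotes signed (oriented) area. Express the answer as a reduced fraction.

Assign M = (0, 0), N = (1, 0), B = (0, 1), E = (5, -3) — the answer is frame-independent, so this choice is without loss of generality.
1. K lies on line EM with EK:KM = 1:5 ⇒ K = (25/6, -5/2)
2. X lies on line BK with BX:XK = -3:5 ⇒ X = (-25/4, 25/4)
3. G is the intersection of line NK and line MX ⇒ G = (-15/4, 15/4)
2·[KGX] = -25/6, 2·[ENM] = 3
[KGX]:[ENM] = -25/6:3 = -25/18

[KGX]:[ENM] = -25/18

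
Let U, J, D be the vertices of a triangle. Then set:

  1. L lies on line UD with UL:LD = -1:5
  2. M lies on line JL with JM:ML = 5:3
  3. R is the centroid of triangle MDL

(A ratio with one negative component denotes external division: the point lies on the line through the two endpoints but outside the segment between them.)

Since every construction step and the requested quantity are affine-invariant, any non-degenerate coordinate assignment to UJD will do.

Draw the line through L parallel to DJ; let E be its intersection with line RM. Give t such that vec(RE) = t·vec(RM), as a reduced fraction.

Assign U = (0, 0), J = (1, 0), D = (0, 1) — the answer is frame-independent, so this choice is without loss of generality.
1. L lies on line UD with UL:LD = -1:5 ⇒ L = (0, -1/4)
2. M lies on line JL with JM:ML = 5:3 ⇒ M = (3/8, -5/32)
3. R is the centroid of triangle MDL ⇒ R = (1/8, 19/96)
through L parallel to DJ: direction (1, -1); meets RM at E = (3/2, -7/4)
E = R + t·(M−R) with t = 11/2

t = 11/2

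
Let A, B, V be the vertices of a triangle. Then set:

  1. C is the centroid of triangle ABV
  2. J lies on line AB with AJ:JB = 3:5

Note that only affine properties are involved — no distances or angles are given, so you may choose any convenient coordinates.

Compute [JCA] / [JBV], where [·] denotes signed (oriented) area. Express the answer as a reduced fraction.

Work in coordinates with A = (0, 0), B = (1, 0), V = (0, 1).
1. C is the centroid of triangle ABV ⇒ C = (1/3, 1/3)
2. J lies on line AB with AJ:JB = 3:5 ⇒ J = (3/8, 0)
2·[JCA] = 1/8, 2·[JBV] = 5/8
[JCA]:[JBV] = 1/8:5/8 = 1/5

[JCA]:[JBV] = 1/5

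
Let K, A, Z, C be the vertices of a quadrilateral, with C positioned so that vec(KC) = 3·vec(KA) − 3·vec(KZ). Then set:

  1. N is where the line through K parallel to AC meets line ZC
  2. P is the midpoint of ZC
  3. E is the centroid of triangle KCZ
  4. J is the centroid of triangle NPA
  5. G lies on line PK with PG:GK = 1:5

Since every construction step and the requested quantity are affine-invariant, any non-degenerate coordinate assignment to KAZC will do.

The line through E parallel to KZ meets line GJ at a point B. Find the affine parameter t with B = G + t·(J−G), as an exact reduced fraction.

t = 3/29

Choose coordinates K = (0, 0), A = (1, 0), Z = (0, 1), C = (3, -3).
1. N is where the line through K parallel to AC meets line ZC ⇒ N = (-6, 9)
2. P is the midpoint of ZC ⇒ P = (3/2, -1)
3. E is the centroid of triangle KCZ ⇒ E = (1, -2/3)
4. J is the centroid of triangle NPA ⇒ J = (-7/6, 8/3)
5. G lies on line PK with PG:GK = 1:5 ⇒ G = (5/4, -5/6)
through E parallel to KZ: direction (0, 1); meets GJ at B = (1, -41/87)
B = G + t·(J−G) with t = 3/29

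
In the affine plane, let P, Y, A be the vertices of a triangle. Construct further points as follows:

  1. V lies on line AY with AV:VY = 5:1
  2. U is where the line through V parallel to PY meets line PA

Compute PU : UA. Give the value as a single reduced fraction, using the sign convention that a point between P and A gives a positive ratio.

Choose coordinates P = (0, 0), Y = (1, 0), A = (0, 1).
1. V lies on line AY with AV:VY = 5:1 ⇒ V = (5/6, 1/6)
2. U is where the line through V parallel to PY meets line PA ⇒ U = (0, 1/6)
U = P + t·(A−P) with t = 1/6, so PU:UA = t:(1−t) = 1/6:5/6

PU:UA = 1/5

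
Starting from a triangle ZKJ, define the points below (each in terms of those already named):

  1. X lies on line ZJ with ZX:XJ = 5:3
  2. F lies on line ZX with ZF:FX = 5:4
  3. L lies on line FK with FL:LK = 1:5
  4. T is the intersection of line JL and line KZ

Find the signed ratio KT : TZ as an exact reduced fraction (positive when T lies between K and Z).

KT:TZ = 235/72

Set Z = (0, 0), K = (1, 0), J = (0, 1); any affine frame gives the same invariant.
1. X lies on line ZJ with ZX:XJ = 5:3 ⇒ X = (0, 5/8)
2. F lies on line ZX with ZF:FX = 5:4 ⇒ F = (0, 25/72)
3. L lies on line FK with FL:LK = 1:5 ⇒ L = (1/6, 125/432)
4. T is the intersection of line JL and line KZ ⇒ T = (72/307, 0)
T = K + t·(Z−K) with t = 235/307, so KT:TZ = t:(1−t) = 235/307:72/307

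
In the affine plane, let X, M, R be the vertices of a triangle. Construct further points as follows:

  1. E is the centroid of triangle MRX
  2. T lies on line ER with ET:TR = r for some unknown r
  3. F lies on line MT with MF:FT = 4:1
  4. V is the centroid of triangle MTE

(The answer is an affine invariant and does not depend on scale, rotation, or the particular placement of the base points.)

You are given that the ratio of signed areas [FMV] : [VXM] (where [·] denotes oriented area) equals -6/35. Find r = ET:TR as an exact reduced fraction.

Choose coordinates X = (0, 0), M = (1, 0), R = (0, 1).
1. E is the centroid of triangle MRX ⇒ E = (1/3, 1/3)
2. With ET:TR = r, write λ = r/(r+1) so T = E + λ·(R−E); T is affine-linear in λ
3. F lies on line MT with MF:FT = 4:1 ⇒ F is an affine combination of earlier points and hence also affine-linear in λ
4. V is the centroid of triangle MTE ⇒ V is an affine combination of earlier points and hence also affine-linear in λ
Every point depending on T is an affine combination of T and λ-independent points, so each such coordinate is linear in λ; the λ² term in each signed area is a multiple of (R−E)×(R−E) = 0, so 2·[FMV] and 2·[VXM] are each linear in λ. Evaluating at λ=0 and λ=1:
  2·[FMV] = -4/45·λ,   2·[VXM] = 2/9·λ + 2/9
So [FMV]:[VXM] = (-4/45·λ) / (2/9·λ + 2/9). Setting this equal to -6/35:
  -4/45·λ = -6/35·(2/9·λ + 2/9)  ⇒  λ = 3/4
Then r = λ/(1−λ) = (3/4)/(1/4) = 3. Check: with r = 3, T = (1/12, 5/6) and [FMV]:[VXM] = -6/35 as required.

r = 3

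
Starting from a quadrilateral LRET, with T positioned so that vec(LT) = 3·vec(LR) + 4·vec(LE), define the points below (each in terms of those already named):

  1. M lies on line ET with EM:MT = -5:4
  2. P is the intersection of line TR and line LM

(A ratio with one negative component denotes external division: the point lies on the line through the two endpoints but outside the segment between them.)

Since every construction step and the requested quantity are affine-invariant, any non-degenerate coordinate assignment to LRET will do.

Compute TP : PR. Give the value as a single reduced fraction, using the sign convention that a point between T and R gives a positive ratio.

TP:PR = 3/4

Choose coordinates L = (0, 0), R = (1, 0), E = (0, 1), T = (3, 4).
1. M lies on line ET with EM:MT = -5:4 ⇒ M = (15, 16)
2. P is the intersection of line TR and line LM ⇒ P = (15/7, 16/7)
P = T + t·(R−T) with t = 3/7, so TP:PR = t:(1−t) = 3/7:4/7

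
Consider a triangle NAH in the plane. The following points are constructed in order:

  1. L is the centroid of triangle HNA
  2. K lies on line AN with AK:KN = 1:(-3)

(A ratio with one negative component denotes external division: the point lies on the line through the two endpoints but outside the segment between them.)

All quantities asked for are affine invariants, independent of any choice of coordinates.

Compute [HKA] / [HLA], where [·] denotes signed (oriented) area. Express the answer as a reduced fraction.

[HKA]:[HLA] = -3/2

Work in coordinates with N = (0, 0), A = (1, 0), H = (0, 1).
1. L is the centroid of triangle HNA ⇒ L = (1/3, 1/3)
2. K lies on line AN with AK:KN = 1:(-3) ⇒ K = (3/2, 0)
2·[HKA] = -1/2, 2·[HLA] = 1/3
[HKA]:[HLA] = -1/2:1/3 = -3/2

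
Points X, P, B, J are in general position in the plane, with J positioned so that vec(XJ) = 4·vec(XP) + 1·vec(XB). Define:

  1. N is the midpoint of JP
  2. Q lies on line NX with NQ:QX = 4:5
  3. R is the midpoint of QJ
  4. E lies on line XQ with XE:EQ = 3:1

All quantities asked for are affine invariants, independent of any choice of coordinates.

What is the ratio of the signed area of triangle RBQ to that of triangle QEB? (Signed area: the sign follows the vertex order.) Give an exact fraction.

Set X = (0, 0), P = (1, 0), B = (0, 1), J = (4, 1); any affine frame gives the same invariant.
1. N is the midpoint of JP ⇒ N = (5/2, 1/2)
2. Q lies on line NX with NQ:QX = 4:5 ⇒ Q = (25/18, 5/18)
3. R is the midpoint of QJ ⇒ R = (97/36, 23/36)
4. E lies on line XQ with XE:EQ = 3:1 ⇒ E = (25/24, 5/24)
2·[RBQ] = 13/9, 2·[QEB] = -25/72
[RBQ]:[QEB] = 13/9:-25/72 = -104/25

[RBQ]:[QEB] = -104/25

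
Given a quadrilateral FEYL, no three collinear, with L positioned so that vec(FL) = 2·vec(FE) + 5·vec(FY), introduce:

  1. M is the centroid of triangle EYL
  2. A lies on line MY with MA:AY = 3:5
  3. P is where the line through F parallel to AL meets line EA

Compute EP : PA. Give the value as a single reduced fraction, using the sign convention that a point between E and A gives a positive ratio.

EP:PA = 27

Work in coordinates with F = (0, 0), E = (1, 0), Y = (0, 1), L = (2, 5).
1. M is the centroid of triangle EYL ⇒ M = (1, 2)
2. A lies on line MY with MA:AY = 3:5 ⇒ A = (5/8, 13/8)
3. P is where the line through F parallel to AL meets line EA ⇒ P = (143/224, 351/224)
P = E + t·(A−E) with t = 27/28, so EP:PA = t:(1−t) = 27/28:1/28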